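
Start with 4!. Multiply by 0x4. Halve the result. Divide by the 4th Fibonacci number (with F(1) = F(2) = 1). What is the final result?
Convert 4! (factorial) → 24 (decimal)
Start: 24
Convert 0x4 (hexadecimal) → 4 (decimal)
24 × 4 = 96
96 ÷ 2 = 48
Convert the 4th Fibonacci number (with F(1) = F(2) = 1) (Fibonacci index) → 1, 1, 2, 3 → 3 (decimal)
48 ÷ 3 = 16
16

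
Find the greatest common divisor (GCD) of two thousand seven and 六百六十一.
Convert two thousand seven (English words) → 2×1000 + 7 = 2007 (decimal)
Convert 六百六十一 (Chinese numeral) → 6×100 + 6×10 + 1 = 661 (decimal)
Compute gcd(2007, 661) = 1
1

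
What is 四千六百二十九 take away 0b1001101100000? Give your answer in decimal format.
Convert 四千六百二十九 (Chinese numeral) → 4×1000 + 6×100 + 2×10 + 9 = 4629 (decimal)
Convert 0b1001101100000 (binary) → 4096 + 512 + 256 + 64 + 32 = 4960 (decimal)
Compute 4629 - 4960 = -331
-331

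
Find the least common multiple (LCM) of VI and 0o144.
Convert VI (Roman numeral) → 5 + 1 = 6 (decimal)
Convert 0o144 (octal) → 1×64 + 4×8 + 4 = 100 (decimal)
Compute lcm(6, 100) = 300
300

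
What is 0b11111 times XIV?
Convert 0b11111 (binary) → 16 + 8 + 4 + 2 + 1 = 31 (decimal)
Convert XIV (Roman numeral) → 10 + 4 = 14 (decimal)
Compute 31 × 14 = 434
434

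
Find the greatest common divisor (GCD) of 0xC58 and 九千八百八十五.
Convert 0xC58 (hexadecimal) → 12×256 + 5×16 + 8 = 3160 (decimal)
Convert 九千八百八十五 (Chinese numeral) → 9×1000 + 8×100 + 8×10 + 5 = 9885 (decimal)
Compute gcd(3160, 9885) = 5
5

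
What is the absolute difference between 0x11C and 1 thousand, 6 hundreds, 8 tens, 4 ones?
Convert 0x11C (hexadecimal) → 1×256 + 1×16 + 12 = 284 (decimal)
Convert 1 thousand, 6 hundreds, 8 tens, 4 ones (place-value notation) → 1×1000 + 6×100 + 8×10 + 4 = 1684 (decimal)
Compute |284 - 1684| = 1400
1400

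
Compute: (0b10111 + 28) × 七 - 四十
Convert 0b10111 (binary) → 16 + 4 + 2 + 1 = 23 (decimal)
Convert 七 (Chinese numeral) → 7 (decimal)
Convert 四十 (Chinese numeral) → 4×10 = 40 (decimal)
Expression in decimal: (23 + 28) × 7 - 40
Parentheses first: 23 + 28 = 51
Multiply: 51 × 7 = 357
Subtract: 357 - 40 = 317
317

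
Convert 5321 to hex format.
Convert 5321 (decimal) → 5321 = 1×4096 + 4×256 + 12×16 + 9 → 0x14C9 (hexadecimal)
0x14C9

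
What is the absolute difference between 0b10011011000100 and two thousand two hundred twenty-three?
Convert 0b10011011000100 (binary) → 8192 + 1024 + 512 + 128 + 64 + 4 = 9924 (decimal)
Convert two thousand two hundred twenty-three (English words) → 2×1000 + 2×100 + 23 = 2223 (decimal)
Compute |9924 - 2223| = 7701
7701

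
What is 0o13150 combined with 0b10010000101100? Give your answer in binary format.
Convert 0o13150 (octal) → 1×4096 + 3×512 + 1×64 + 5×8 = 5736 (decimal)
Convert 0b10010000101100 (binary) → 8192 + 1024 + 32 + 8 + 4 = 9260 (decimal)
Compute 5736 + 9260 = 14996
Convert 14996 (decimal) → 14996 = 8192 + 4096 + 2048 + 512 + 128 + 16 + 4 → 0b11101010010100 (binary)
0b11101010010100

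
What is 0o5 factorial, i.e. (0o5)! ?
Convert 0o5 (octal) → 5 (decimal)
Compute 5! = 120
120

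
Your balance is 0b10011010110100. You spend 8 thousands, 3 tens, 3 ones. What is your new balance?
Convert 0b10011010110100 (binary) → 8192 + 1024 + 512 + 128 + 32 + 16 + 4 = 9908 (decimal)
Convert 8 thousands, 3 tens, 3 ones (place-value notation) → 8×1000 + 3×10 + 3 = 8033 (decimal)
Compute 9908 - 8033 = 1875
1875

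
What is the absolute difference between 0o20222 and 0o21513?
Convert 0o20222 (octal) → 2×4096 + 2×64 + 2×8 + 2 = 8338 (decimal)
Convert 0o21513 (octal) → 2×4096 + 1×512 + 5×64 + 1×8 + 3 = 9035 (decimal)
Compute |8338 - 9035| = 697
697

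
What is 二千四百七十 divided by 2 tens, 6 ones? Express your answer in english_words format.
Convert 二千四百七十 (Chinese numeral) → 2×1000 + 4×100 + 7×10 = 2470 (decimal)
Convert 2 tens, 6 ones (place-value notation) → 2×10 + 6 = 26 (decimal)
Compute 2470 ÷ 26 = 95
Convert 95 (decimal) → ninety-five (English words)
ninety-five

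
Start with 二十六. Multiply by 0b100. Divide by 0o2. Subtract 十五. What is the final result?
Convert 二十六 (Chinese numeral) → 2×10 + 6 = 26 (decimal)
Start: 26
Convert 0b100 (binary) → 4 (decimal)
26 × 4 = 104
Convert 0o2 (octal) → 2 (decimal)
104 ÷ 2 = 52
Convert 十五 (Chinese numeral) → 1×10 + 5 = 15 (decimal)
52 - 15 = 37
37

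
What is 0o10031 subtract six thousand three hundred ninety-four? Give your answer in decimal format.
Convert 0o10031 (octal) → 1×4096 + 3×8 + 1 = 4121 (decimal)
Convert six thousand three hundred ninety-four (English words) → 6×1000 + 3×100 + 94 = 6394 (decimal)
Compute 4121 - 6394 = -2273
-2273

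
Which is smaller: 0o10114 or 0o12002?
Convert 0o10114 (octal) → 1×4096 + 1×64 + 1×8 + 4 = 4172 (decimal)
Convert 0o12002 (octal) → 1×4096 + 2×512 + 2 = 5122 (decimal)
Compare 4172 vs 5122: smaller = 4172
4172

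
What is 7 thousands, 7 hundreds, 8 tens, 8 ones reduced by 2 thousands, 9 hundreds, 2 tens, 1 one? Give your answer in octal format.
Convert 7 thousands, 7 hundreds, 8 tens, 8 ones (place-value notation) → 7×1000 + 7×100 + 8×10 + 8 = 7788 (decimal)
Convert 2 thousands, 9 hundreds, 2 tens, 1 one (place-value notation) → 2×1000 + 9×100 + 2×10 + 1 = 2921 (decimal)
Compute 7788 - 2921 = 4867
Convert 4867 (decimal) → 4867 = 1×4096 + 1×512 + 4×64 + 3 → 0o11403 (octal)
0o11403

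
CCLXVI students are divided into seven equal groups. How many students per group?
Convert CCLXVI (Roman numeral) → 100 + 100 + 50 + 10 + 5 + 1 = 266 (decimal)
Convert seven (English words) → 7 (decimal)
Compute 266 ÷ 7 = 38
38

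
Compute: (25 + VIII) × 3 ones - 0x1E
Convert VIII (Roman numeral) → 5 + 1 + 1 + 1 = 8 (decimal)
Convert 3 ones (place-value notation) → 3 (decimal)
Convert 0x1E (hexadecimal) → 1×16 + 14 = 30 (decimal)
Expression in decimal: (25 + 8) × 3 - 30
Parentheses first: 25 + 8 = 33
Multiply: 33 × 3 = 99
Subtract: 99 - 30 = 69
69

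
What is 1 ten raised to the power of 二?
Convert 1 ten (place-value notation) → 1×10 = 10 (decimal)
Convert 二 (Chinese numeral) → 2 (decimal)
Compute 10 ^ 2 = 100
100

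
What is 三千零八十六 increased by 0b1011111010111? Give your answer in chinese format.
Convert 三千零八十六 (Chinese numeral) → 3×1000 + 8×10 + 6 = 3086 (decimal)
Convert 0b1011111010111 (binary) → 4096 + 1024 + 512 + 256 + 128 + 64 + 16 + 4 + 2 + 1 = 6103 (decimal)
Compute 3086 + 6103 = 9189
Convert 9189 (decimal) → 9189 = 9×1000 + 1×100 + 8×10 + 9 → 九千一百八十九 (Chinese numeral)
九千一百八十九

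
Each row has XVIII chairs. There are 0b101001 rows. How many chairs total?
Convert XVIII (Roman numeral) → 10 + 5 + 1 + 1 + 1 = 18 (decimal)
Convert 0b101001 (binary) → 32 + 8 + 1 = 41 (decimal)
Compute 18 × 41 = 738
738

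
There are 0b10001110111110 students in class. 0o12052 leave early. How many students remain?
Convert 0b10001110111110 (binary) → 8192 + 512 + 256 + 128 + 32 + 16 + 8 + 4 + 2 = 9150 (decimal)
Convert 0o12052 (octal) → 1×4096 + 2×512 + 5×8 + 2 = 5162 (decimal)
Compute 9150 - 5162 = 3988
3988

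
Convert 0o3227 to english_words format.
Convert 0o3227 (octal) → 3×512 + 2×64 + 2×8 + 7 = 1687 (decimal)
Convert 1687 (decimal) → 1687 = 1×1000 + 6×100 + 87 → one thousand six hundred eighty-seven (English words)
one thousand six hundred eighty-seven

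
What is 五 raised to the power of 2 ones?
Convert 五 (Chinese numeral) → 5 (decimal)
Convert 2 ones (place-value notation) → 2 (decimal)
Compute 5 ^ 2 = 25
25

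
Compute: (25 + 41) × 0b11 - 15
Convert 0b11 (binary) → 2 + 1 = 3 (decimal)
Expression in decimal: (25 + 41) × 3 - 15
Parentheses first: 25 + 41 = 66
Multiply: 66 × 3 = 198
Subtract: 198 - 15 = 183
183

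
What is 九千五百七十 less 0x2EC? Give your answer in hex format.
Convert 九千五百七十 (Chinese numeral) → 9×1000 + 5×100 + 7×10 = 9570 (decimal)
Convert 0x2EC (hexadecimal) → 2×256 + 14×16 + 12 = 748 (decimal)
Compute 9570 - 748 = 8822
Convert 8822 (decimal) → 8822 = 2×4096 + 2×256 + 7×16 + 6 → 0x2276 (hexadecimal)
0x2276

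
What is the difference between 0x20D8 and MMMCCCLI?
Convert 0x20D8 (hexadecimal) → 2×4096 + 13×16 + 8 = 8408 (decimal)
Convert MMMCCCLI (Roman numeral) → 1000 + 1000 + 1000 + 100 + 100 + 100 + 50 + 1 = 3351 (decimal)
Difference: |8408 - 3351| = 5057
5057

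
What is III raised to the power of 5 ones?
Convert III (Roman numeral) → 1 + 1 + 1 = 3 (decimal)
Convert 5 ones (place-value notation) → 5 (decimal)
Compute 3 ^ 5 = 243
243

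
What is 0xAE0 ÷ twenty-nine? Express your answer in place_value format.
Convert 0xAE0 (hexadecimal) → 10×256 + 14×16 = 2784 (decimal)
Convert twenty-nine (English words) → 29 (decimal)
Compute 2784 ÷ 29 = 96
Convert 96 (decimal) → 96 = 9×10 + 6 → 9 tens, 6 ones (place-value notation)
9 tens, 6 ones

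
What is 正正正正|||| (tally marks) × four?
Convert 正正正正|||| (tally marks) → 5 + 5 + 5 + 5 + 4 = 24 (decimal)
Convert four (English words) → 4 (decimal)
Compute 24 × 4 = 96
96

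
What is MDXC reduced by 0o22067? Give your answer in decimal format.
Convert MDXC (Roman numeral) → 1000 + 500 + 90 = 1590 (decimal)
Convert 0o22067 (octal) → 2×4096 + 2×512 + 6×8 + 7 = 9271 (decimal)
Compute 1590 - 9271 = -7681
-7681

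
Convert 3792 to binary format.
Convert 3792 (decimal) → 3792 = 2048 + 1024 + 512 + 128 + 64 + 16 → 0b111011010000 (binary)
0b111011010000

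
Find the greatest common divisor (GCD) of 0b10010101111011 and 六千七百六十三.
Convert 0b10010101111011 (binary) → 8192 + 1024 + 256 + 64 + 32 + 16 + 8 + 2 + 1 = 9595 (decimal)
Convert 六千七百六十三 (Chinese numeral) → 6×1000 + 7×100 + 6×10 + 3 = 6763 (decimal)
Compute gcd(9595, 6763) = 1
1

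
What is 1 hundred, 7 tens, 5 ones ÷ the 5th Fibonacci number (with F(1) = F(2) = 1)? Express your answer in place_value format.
Convert 1 hundred, 7 tens, 5 ones (place-value notation) → 1×100 + 7×10 + 5 = 175 (decimal)
Convert the 5th Fibonacci number (with F(1) = F(2) = 1) (Fibonacci index) → 1, 1, 2, 3, 5 → 5 (decimal)
Compute 175 ÷ 5 = 35
Convert 35 (decimal) → 35 = 3×10 + 5 → 3 tens, 5 ones (place-value notation)
3 tens, 5 ones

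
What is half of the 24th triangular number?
The 24th triangular number = 24×25/2 = 300
Compute 300 ÷ 2 = 150
150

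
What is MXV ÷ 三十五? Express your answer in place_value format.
Convert MXV (Roman numeral) → 1000 + 10 + 5 = 1015 (decimal)
Convert 三十五 (Chinese numeral) → 3×10 + 5 = 35 (decimal)
Compute 1015 ÷ 35 = 29
Convert 29 (decimal) → 29 = 2×10 + 9 → 2 tens, 9 ones (place-value notation)
2 tens, 9 ones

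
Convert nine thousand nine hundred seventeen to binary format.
Convert nine thousand nine hundred seventeen (English words) → 9×1000 + 9×100 + 17 = 9917 (decimal)
Convert 9917 (decimal) → 9917 = 8192 + 1024 + 512 + 128 + 32 + 16 + 8 + 4 + 1 → 0b10011010111101 (binary)
0b10011010111101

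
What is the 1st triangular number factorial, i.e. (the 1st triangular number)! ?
Convert the 1st triangular number (triangular index) → 1×2/2 = 1 (decimal)
Compute 1! = 1
1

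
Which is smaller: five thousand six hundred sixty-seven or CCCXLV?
Convert five thousand six hundred sixty-seven (English words) → 5×1000 + 6×100 + 67 = 5667 (decimal)
Convert CCCXLV (Roman numeral) → 100 + 100 + 100 + 40 + 5 = 345 (decimal)
Compare 5667 vs 345: smaller = 345
345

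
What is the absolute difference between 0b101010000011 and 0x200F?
Convert 0b101010000011 (binary) → 2048 + 512 + 128 + 2 + 1 = 2691 (decimal)
Convert 0x200F (hexadecimal) → 2×4096 + 15 = 8207 (decimal)
Compute |2691 - 8207| = 5516
5516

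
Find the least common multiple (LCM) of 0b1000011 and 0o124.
Convert 0b1000011 (binary) → 64 + 2 + 1 = 67 (decimal)
Convert 0o124 (octal) → 1×64 + 2×8 + 4 = 84 (decimal)
Compute lcm(67, 84) = 5628
5628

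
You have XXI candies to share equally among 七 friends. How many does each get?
Convert XXI (Roman numeral) → 10 + 10 + 1 = 21 (decimal)
Convert 七 (Chinese numeral) → 7 (decimal)
Compute 21 ÷ 7 = 3
3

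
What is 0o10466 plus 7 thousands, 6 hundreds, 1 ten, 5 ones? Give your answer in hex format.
Convert 0o10466 (octal) → 1×4096 + 4×64 + 6×8 + 6 = 4406 (decimal)
Convert 7 thousands, 6 hundreds, 1 ten, 5 ones (place-value notation) → 7×1000 + 6×100 + 1×10 + 5 = 7615 (decimal)
Compute 4406 + 7615 = 12021
Convert 12021 (decimal) → 12021 = 2×4096 + 14×256 + 15×16 + 5 → 0x2EF5 (hexadecimal)
0x2EF5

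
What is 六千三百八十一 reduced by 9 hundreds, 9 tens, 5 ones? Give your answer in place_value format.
Convert 六千三百八十一 (Chinese numeral) → 6×1000 + 3×100 + 8×10 + 1 = 6381 (decimal)
Convert 9 hundreds, 9 tens, 5 ones (place-value notation) → 9×100 + 9×10 + 5 = 995 (decimal)
Compute 6381 - 995 = 5386
Convert 5386 (decimal) → 5386 = 5×1000 + 3×100 + 8×10 + 6 → 5 thousands, 3 hundreds, 8 tens, 6 ones (place-value notation)
5 thousands, 3 hundreds, 8 tens, 6 ones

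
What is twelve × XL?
Convert twelve (English words) → 12 (decimal)
Convert XL (Roman numeral) → 40 (decimal)
Compute 12 × 40 = 480
480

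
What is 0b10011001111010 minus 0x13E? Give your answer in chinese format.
Convert 0b10011001111010 (binary) → 8192 + 1024 + 512 + 64 + 32 + 16 + 8 + 2 = 9850 (decimal)
Convert 0x13E (hexadecimal) → 1×256 + 3×16 + 14 = 318 (decimal)
Compute 9850 - 318 = 9532
Convert 9532 (decimal) → 9532 = 9×1000 + 5×100 + 3×10 + 2 → 九千五百三十二 (Chinese numeral)
九千五百三十二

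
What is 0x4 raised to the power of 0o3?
Convert 0x4 (hexadecimal) → 4 (decimal)
Convert 0o3 (octal) → 3 (decimal)
Compute 4 ^ 3 = 64
64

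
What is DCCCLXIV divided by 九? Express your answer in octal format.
Convert DCCCLXIV (Roman numeral) → 500 + 100 + 100 + 100 + 50 + 10 + 4 = 864 (decimal)
Convert 九 (Chinese numeral) → 9 (decimal)
Compute 864 ÷ 9 = 96
Convert 96 (decimal) → 96 = 1×64 + 4×8 → 0o140 (octal)
0o140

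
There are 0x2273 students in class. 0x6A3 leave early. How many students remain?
Convert 0x2273 (hexadecimal) → 2×4096 + 2×256 + 7×16 + 3 = 8819 (decimal)
Convert 0x6A3 (hexadecimal) → 6×256 + 10×16 + 3 = 1699 (decimal)
Compute 8819 - 1699 = 7120
7120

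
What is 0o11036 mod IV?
Convert 0o11036 (octal) → 1×4096 + 1×512 + 3×8 + 6 = 4638 (decimal)
Convert IV (Roman numeral) → 4 (decimal)
Compute 4638 mod 4 = 2
2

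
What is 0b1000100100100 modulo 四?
Convert 0b1000100100100 (binary) → 4096 + 256 + 32 + 4 = 4388 (decimal)
Convert 四 (Chinese numeral) → 4 (decimal)
Compute 4388 mod 4 = 0
0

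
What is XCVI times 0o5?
Convert XCVI (Roman numeral) → 90 + 5 + 1 = 96 (decimal)
Convert 0o5 (octal) → 5 (decimal)
Compute 96 × 5 = 480
480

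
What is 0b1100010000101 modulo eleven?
Convert 0b1100010000101 (binary) → 4096 + 2048 + 128 + 4 + 1 = 6277 (decimal)
Convert eleven (English words) → 11 (decimal)
Compute 6277 mod 11 = 7
7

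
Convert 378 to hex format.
Convert 378 (decimal) → 378 = 1×256 + 7×16 + 10 → 0x17A (hexadecimal)
0x17A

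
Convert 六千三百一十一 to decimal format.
Convert 六千三百一十一 (Chinese numeral) → 6×1000 + 3×100 + 1×10 + 1 = 6311 (decimal)
6311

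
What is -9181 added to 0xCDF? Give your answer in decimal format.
Convert 0xCDF (hexadecimal) → 12×256 + 13×16 + 15 = 3295 (decimal)
Compute -9181 + 3295 = -5886
-5886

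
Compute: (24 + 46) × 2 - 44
Parentheses first: 24 + 46 = 70
Multiply: 70 × 2 = 140
Subtract: 140 - 44 = 96
96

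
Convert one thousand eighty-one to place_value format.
Convert one thousand eighty-one (English words) → 1×1000 + 81 = 1081 (decimal)
Convert 1081 (decimal) → 1081 = 1×1000 + 8×10 + 1 → 1 thousand, 8 tens, 1 one (place-value notation)
1 thousand, 8 tens, 1 one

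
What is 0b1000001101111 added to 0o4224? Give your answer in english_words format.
Convert 0b1000001101111 (binary) → 4096 + 64 + 32 + 8 + 4 + 2 + 1 = 4207 (decimal)
Convert 0o4224 (octal) → 4×512 + 2×64 + 2×8 + 4 = 2196 (decimal)
Compute 4207 + 2196 = 6403
Convert 6403 (decimal) → 6403 = 6×1000 + 4×100 + 3 → six thousand four hundred three (English words)
six thousand four hundred three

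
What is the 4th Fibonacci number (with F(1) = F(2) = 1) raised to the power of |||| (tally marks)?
Convert the 4th Fibonacci number (with F(1) = F(2) = 1) (Fibonacci index) → 1, 1, 2, 3 → 3 (decimal)
Convert |||| (tally marks) → 4 (decimal)
Compute 3 ^ 4 = 81
81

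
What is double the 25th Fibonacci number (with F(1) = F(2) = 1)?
The 25th Fibonacci number (with F(1) = F(2) = 1) = 75025
Compute 75025 × 2 = 150050
150050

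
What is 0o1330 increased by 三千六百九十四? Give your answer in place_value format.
Convert 0o1330 (octal) → 1×512 + 3×64 + 3×8 = 728 (decimal)
Convert 三千六百九十四 (Chinese numeral) → 3×1000 + 6×100 + 9×10 + 4 = 3694 (decimal)
Compute 728 + 3694 = 4422
Convert 4422 (decimal) → 4422 = 4×1000 + 4×100 + 2×10 + 2 → 4 thousands, 4 hundreds, 2 tens, 2 ones (place-value notation)
4 thousands, 4 hundreds, 2 tens, 2 ones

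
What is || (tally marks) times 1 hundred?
Convert || (tally marks) → 2 (decimal)
Convert 1 hundred (place-value notation) → 1×100 = 100 (decimal)
Compute 2 × 100 = 200
200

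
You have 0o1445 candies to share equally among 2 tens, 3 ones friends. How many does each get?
Convert 0o1445 (octal) → 1×512 + 4×64 + 4×8 + 5 = 805 (decimal)
Convert 2 tens, 3 ones (place-value notation) → 2×10 + 3 = 23 (decimal)
Compute 805 ÷ 23 = 35
35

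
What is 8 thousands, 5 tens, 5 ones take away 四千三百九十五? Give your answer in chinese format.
Convert 8 thousands, 5 tens, 5 ones (place-value notation) → 8×1000 + 5×10 + 5 = 8055 (decimal)
Convert 四千三百九十五 (Chinese numeral) → 4×1000 + 3×100 + 9×10 + 5 = 4395 (decimal)
Compute 8055 - 4395 = 3660
Convert 3660 (decimal) → 3660 = 3×1000 + 6×100 + 6×10 → 三千六百六十 (Chinese numeral)
三千六百六十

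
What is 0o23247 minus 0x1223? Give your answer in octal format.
Convert 0o23247 (octal) → 2×4096 + 3×512 + 2×64 + 4×8 + 7 = 9895 (decimal)
Convert 0x1223 (hexadecimal) → 1×4096 + 2×256 + 2×16 + 3 = 4643 (decimal)
Compute 9895 - 4643 = 5252
Convert 5252 (decimal) → 5252 = 1×4096 + 2×512 + 2×64 + 4 → 0o12204 (octal)
0o12204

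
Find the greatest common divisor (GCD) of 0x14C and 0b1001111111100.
Convert 0x14C (hexadecimal) → 1×256 + 4×16 + 12 = 332 (decimal)
Convert 0b1001111111100 (binary) → 4096 + 512 + 256 + 128 + 64 + 32 + 16 + 8 + 4 = 5116 (decimal)
Compute gcd(332, 5116) = 4
4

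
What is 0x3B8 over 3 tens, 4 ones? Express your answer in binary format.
Convert 0x3B8 (hexadecimal) → 3×256 + 11×16 + 8 = 952 (decimal)
Convert 3 tens, 4 ones (place-value notation) → 3×10 + 4 = 34 (decimal)
Compute 952 ÷ 34 = 28
Convert 28 (decimal) → 28 = 16 + 8 + 4 → 0b11100 (binary)
0b11100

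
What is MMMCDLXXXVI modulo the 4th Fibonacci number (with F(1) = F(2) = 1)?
Convert MMMCDLXXXVI (Roman numeral) → 1000 + 1000 + 1000 + 400 + 50 + 10 + 10 + 10 + 5 + 1 = 3486 (decimal)
Convert the 4th Fibonacci number (with F(1) = F(2) = 1) (Fibonacci index) → 1, 1, 2, 3 → 3 (decimal)
Compute 3486 mod 3 = 0
0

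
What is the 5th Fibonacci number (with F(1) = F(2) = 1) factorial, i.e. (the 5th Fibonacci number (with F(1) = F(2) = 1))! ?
Convert the 5th Fibonacci number (with F(1) = F(2) = 1) (Fibonacci index) → 1, 1, 2, 3, 5 → 5 (decimal)
Compute 5! = 120
120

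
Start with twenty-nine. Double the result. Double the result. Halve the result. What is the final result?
Convert twenty-nine (English words) → 29 (decimal)
Start: 29
29 × 2 = 58
58 × 2 = 116
116 ÷ 2 = 58
58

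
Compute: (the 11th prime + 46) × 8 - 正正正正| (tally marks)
Convert the 11th prime (prime index) → 31 (decimal)
Convert 正正正正| (tally marks) → 5 + 5 + 5 + 5 + 1 = 21 (decimal)
Expression in decimal: (31 + 46) × 8 - 21
Parentheses first: 31 + 46 = 77
Multiply: 77 × 8 = 616
Subtract: 616 - 21 = 595
595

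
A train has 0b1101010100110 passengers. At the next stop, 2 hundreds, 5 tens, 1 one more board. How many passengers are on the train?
Convert 0b1101010100110 (binary) → 4096 + 2048 + 512 + 128 + 32 + 4 + 2 = 6822 (decimal)
Convert 2 hundreds, 5 tens, 1 one (place-value notation) → 2×100 + 5×10 + 1 = 251 (decimal)
Compute 6822 + 251 = 7073
7073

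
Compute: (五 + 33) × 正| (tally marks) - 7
Convert 五 (Chinese numeral) → 5 (decimal)
Convert 正| (tally marks) → 5 + 1 = 6 (decimal)
Expression in decimal: (5 + 33) × 6 - 7
Parentheses first: 5 + 33 = 38
Multiply: 38 × 6 = 228
Subtract: 228 - 7 = 221
221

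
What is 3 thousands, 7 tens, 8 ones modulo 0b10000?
Convert 3 thousands, 7 tens, 8 ones (place-value notation) → 3×1000 + 7×10 + 8 = 3078 (decimal)
Convert 0b10000 (binary) → 16 (decimal)
Compute 3078 mod 16 = 6
6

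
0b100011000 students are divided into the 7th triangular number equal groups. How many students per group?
Convert 0b100011000 (binary) → 256 + 16 + 8 = 280 (decimal)
Convert the 7th triangular number (triangular index) → 7×8/2 = 28 (decimal)
Compute 280 ÷ 28 = 10
10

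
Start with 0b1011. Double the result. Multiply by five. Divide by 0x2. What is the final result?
Convert 0b1011 (binary) → 8 + 2 + 1 = 11 (decimal)
Start: 11
11 × 2 = 22
Convert five (English words) → 5 (decimal)
22 × 5 = 110
Convert 0x2 (hexadecimal) → 2 (decimal)
110 ÷ 2 = 55
55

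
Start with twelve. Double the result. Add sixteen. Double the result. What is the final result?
Convert twelve (English words) → 12 (decimal)
Start: 12
12 × 2 = 24
Convert sixteen (English words) → 16 (decimal)
24 + 16 = 40
40 × 2 = 80
80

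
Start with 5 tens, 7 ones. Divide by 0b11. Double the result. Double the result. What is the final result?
Convert 5 tens, 7 ones (place-value notation) → 5×10 + 7 = 57 (decimal)
Start: 57
Convert 0b11 (binary) → 2 + 1 = 3 (decimal)
57 ÷ 3 = 19
19 × 2 = 38
38 × 2 = 76
76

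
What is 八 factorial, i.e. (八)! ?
Convert 八 (Chinese numeral) → 8 (decimal)
Compute 8! = 40320
40320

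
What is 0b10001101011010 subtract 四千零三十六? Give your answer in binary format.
Convert 0b10001101011010 (binary) → 8192 + 512 + 256 + 64 + 16 + 8 + 2 = 9050 (decimal)
Convert 四千零三十六 (Chinese numeral) → 4×1000 + 3×10 + 6 = 4036 (decimal)
Compute 9050 - 4036 = 5014
Convert 5014 (decimal) → 5014 = 4096 + 512 + 256 + 128 + 16 + 4 + 2 → 0b1001110010110 (binary)
0b1001110010110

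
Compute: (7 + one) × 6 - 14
Convert one (English words) → 1 (decimal)
Expression in decimal: (7 + 1) × 6 - 14
Parentheses first: 7 + 1 = 8
Multiply: 8 × 6 = 48
Subtract: 48 - 14 = 34
34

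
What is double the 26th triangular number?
The 26th triangular number = 26×27/2 = 351
Compute 351 × 2 = 702
702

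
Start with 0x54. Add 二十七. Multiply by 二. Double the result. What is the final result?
Convert 0x54 (hexadecimal) → 5×16 + 4 = 84 (decimal)
Start: 84
Convert 二十七 (Chinese numeral) → 2×10 + 7 = 27 (decimal)
84 + 27 = 111
Convert 二 (Chinese numeral) → 2 (decimal)
111 × 2 = 222
222 × 2 = 444
444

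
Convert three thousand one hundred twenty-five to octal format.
Convert three thousand one hundred twenty-five (English words) → 3×1000 + 1×100 + 25 = 3125 (decimal)
Convert 3125 (decimal) → 3125 = 6×512 + 6×8 + 5 → 0o6065 (octal)
0o6065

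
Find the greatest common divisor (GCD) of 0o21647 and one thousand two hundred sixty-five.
Convert 0o21647 (octal) → 2×4096 + 1×512 + 6×64 + 4×8 + 7 = 9127 (decimal)
Convert one thousand two hundred sixty-five (English words) → 1×1000 + 2×100 + 65 = 1265 (decimal)
Compute gcd(9127, 1265) = 1
1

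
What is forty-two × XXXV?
Convert forty-two (English words) → 42 (decimal)
Convert XXXV (Roman numeral) → 10 + 10 + 10 + 5 = 35 (decimal)
Compute 42 × 35 = 1470
1470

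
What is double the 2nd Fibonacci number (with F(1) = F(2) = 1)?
The 2nd Fibonacci number (with F(1) = F(2) = 1) = 1
Compute 1 × 2 = 2
2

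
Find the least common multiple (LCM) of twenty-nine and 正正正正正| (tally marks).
Convert twenty-nine (English words) → 29 (decimal)
Convert 正正正正正| (tally marks) → 5 + 5 + 5 + 5 + 5 + 1 = 26 (decimal)
Compute lcm(29, 26) = 754
754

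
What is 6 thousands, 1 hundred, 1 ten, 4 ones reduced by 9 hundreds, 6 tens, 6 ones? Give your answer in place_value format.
Convert 6 thousands, 1 hundred, 1 ten, 4 ones (place-value notation) → 6×1000 + 1×100 + 1×10 + 4 = 6114 (decimal)
Convert 9 hundreds, 6 tens, 6 ones (place-value notation) → 9×100 + 6×10 + 6 = 966 (decimal)
Compute 6114 - 966 = 5148
Convert 5148 (decimal) → 5148 = 5×1000 + 1×100 + 4×10 + 8 → 5 thousands, 1 hundred, 4 tens, 8 ones (place-value notation)
5 thousands, 1 hundred, 4 tens, 8 ones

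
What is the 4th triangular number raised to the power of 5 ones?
Convert the 4th triangular number (triangular index) → 4×5/2 = 10 (decimal)
Convert 5 ones (place-value notation) → 5 (decimal)
Compute 10 ^ 5 = 100000
100000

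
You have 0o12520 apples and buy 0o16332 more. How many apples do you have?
Convert 0o12520 (octal) → 1×4096 + 2×512 + 5×64 + 2×8 = 5456 (decimal)
Convert 0o16332 (octal) → 1×4096 + 6×512 + 3×64 + 3×8 + 2 = 7386 (decimal)
Compute 5456 + 7386 = 12842
12842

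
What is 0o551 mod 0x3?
Convert 0o551 (octal) → 5×64 + 5×8 + 1 = 361 (decimal)
Convert 0x3 (hexadecimal) → 3 (decimal)
Compute 361 mod 3 = 1
1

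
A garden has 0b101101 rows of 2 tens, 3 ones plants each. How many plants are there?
Convert 2 tens, 3 ones (place-value notation) → 2×10 + 3 = 23 (decimal)
Convert 0b101101 (binary) → 32 + 8 + 4 + 1 = 45 (decimal)
Compute 23 × 45 = 1035
1035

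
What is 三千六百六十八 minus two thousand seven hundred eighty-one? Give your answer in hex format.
Convert 三千六百六十八 (Chinese numeral) → 3×1000 + 6×100 + 6×10 + 8 = 3668 (decimal)
Convert two thousand seven hundred eighty-one (English words) → 2×1000 + 7×100 + 81 = 2781 (decimal)
Compute 3668 - 2781 = 887
Convert 887 (decimal) → 887 = 3×256 + 7×16 + 7 → 0x377 (hexadecimal)
0x377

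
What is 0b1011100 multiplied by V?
Convert 0b1011100 (binary) → 64 + 16 + 8 + 4 = 92 (decimal)
Convert V (Roman numeral) → 5 (decimal)
Compute 92 × 5 = 460
460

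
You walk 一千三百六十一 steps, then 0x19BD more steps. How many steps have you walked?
Convert 一千三百六十一 (Chinese numeral) → 1×1000 + 3×100 + 6×10 + 1 = 1361 (decimal)
Convert 0x19BD (hexadecimal) → 1×4096 + 9×256 + 11×16 + 13 = 6589 (decimal)
Compute 1361 + 6589 = 7950
7950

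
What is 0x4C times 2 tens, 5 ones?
Convert 0x4C (hexadecimal) → 4×16 + 12 = 76 (decimal)
Convert 2 tens, 5 ones (place-value notation) → 2×10 + 5 = 25 (decimal)
Compute 76 × 25 = 1900
1900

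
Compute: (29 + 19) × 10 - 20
Parentheses first: 29 + 19 = 48
Multiply: 48 × 10 = 480
Subtract: 480 - 20 = 460
460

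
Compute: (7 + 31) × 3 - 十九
Convert 十九 (Chinese numeral) → 1×10 + 9 = 19 (decimal)
Expression in decimal: (7 + 31) × 3 - 19
Parentheses first: 7 + 31 = 38
Multiply: 38 × 3 = 114
Subtract: 114 - 19 = 95
95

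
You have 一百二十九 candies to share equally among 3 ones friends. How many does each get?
Convert 一百二十九 (Chinese numeral) → 1×100 + 2×10 + 9 = 129 (decimal)
Convert 3 ones (place-value notation) → 3 (decimal)
Compute 129 ÷ 3 = 43
43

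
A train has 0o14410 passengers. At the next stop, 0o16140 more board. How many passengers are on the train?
Convert 0o14410 (octal) → 1×4096 + 4×512 + 4×64 + 1×8 = 6408 (decimal)
Convert 0o16140 (octal) → 1×4096 + 6×512 + 1×64 + 4×8 = 7264 (decimal)
Compute 6408 + 7264 = 13672
13672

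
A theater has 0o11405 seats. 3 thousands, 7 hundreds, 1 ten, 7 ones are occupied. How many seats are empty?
Convert 0o11405 (octal) → 1×4096 + 1×512 + 4×64 + 5 = 4869 (decimal)
Convert 3 thousands, 7 hundreds, 1 ten, 7 ones (place-value notation) → 3×1000 + 7×100 + 1×10 + 7 = 3717 (decimal)
Compute 4869 - 3717 = 1152
1152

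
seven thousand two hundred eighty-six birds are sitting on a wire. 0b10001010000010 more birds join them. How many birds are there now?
Convert seven thousand two hundred eighty-six (English words) → 7×1000 + 2×100 + 86 = 7286 (decimal)
Convert 0b10001010000010 (binary) → 8192 + 512 + 128 + 2 = 8834 (decimal)
Compute 7286 + 8834 = 16120
16120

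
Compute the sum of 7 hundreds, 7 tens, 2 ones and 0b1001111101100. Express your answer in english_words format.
Convert 7 hundreds, 7 tens, 2 ones (place-value notation) → 7×100 + 7×10 + 2 = 772 (decimal)
Convert 0b1001111101100 (binary) → 4096 + 512 + 256 + 128 + 64 + 32 + 8 + 4 = 5100 (decimal)
Compute 772 + 5100 = 5872
Convert 5872 (decimal) → 5872 = 5×1000 + 8×100 + 72 → five thousand eight hundred seventy-two (English words)
five thousand eight hundred seventy-two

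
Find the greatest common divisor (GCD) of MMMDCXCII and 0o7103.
Convert MMMDCXCII (Roman numeral) → 1000 + 1000 + 1000 + 500 + 100 + 90 + 1 + 1 = 3692 (decimal)
Convert 0o7103 (octal) → 7×512 + 1×64 + 3 = 3651 (decimal)
Compute gcd(3692, 3651) = 1
1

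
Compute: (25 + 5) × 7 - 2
Parentheses first: 25 + 5 = 30
Multiply: 30 × 7 = 210
Subtract: 210 - 2 = 208
208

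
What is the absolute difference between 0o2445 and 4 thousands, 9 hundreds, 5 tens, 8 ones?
Convert 0o2445 (octal) → 2×512 + 4×64 + 4×8 + 5 = 1317 (decimal)
Convert 4 thousands, 9 hundreds, 5 tens, 8 ones (place-value notation) → 4×1000 + 9×100 + 5×10 + 8 = 4958 (decimal)
Compute |1317 - 4958| = 3641
3641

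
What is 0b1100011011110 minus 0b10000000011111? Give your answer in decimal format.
Convert 0b1100011011110 (binary) → 4096 + 2048 + 128 + 64 + 16 + 8 + 4 + 2 = 6366 (decimal)
Convert 0b10000000011111 (binary) → 8192 + 16 + 8 + 4 + 2 + 1 = 8223 (decimal)
Compute 6366 - 8223 = -1857
-1857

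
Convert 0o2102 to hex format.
Convert 0o2102 (octal) → 2×512 + 1×64 + 2 = 1090 (decimal)
Convert 1090 (decimal) → 1090 = 4×256 + 4×16 + 2 → 0x442 (hexadecimal)
0x442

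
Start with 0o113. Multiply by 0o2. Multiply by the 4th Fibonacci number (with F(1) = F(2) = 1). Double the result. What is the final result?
Convert 0o113 (octal) → 1×64 + 1×8 + 3 = 75 (decimal)
Start: 75
Convert 0o2 (octal) → 2 (decimal)
75 × 2 = 150
Convert the 4th Fibonacci number (with F(1) = F(2) = 1) (Fibonacci index) → 1, 1, 2, 3 → 3 (decimal)
150 × 3 = 450
450 × 2 = 900
900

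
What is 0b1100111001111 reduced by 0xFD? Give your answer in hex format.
Convert 0b1100111001111 (binary) → 4096 + 2048 + 256 + 128 + 64 + 8 + 4 + 2 + 1 = 6607 (decimal)
Convert 0xFD (hexadecimal) → 15×16 + 13 = 253 (decimal)
Compute 6607 - 253 = 6354
Convert 6354 (decimal) → 6354 = 1×4096 + 8×256 + 13×16 + 2 → 0x18D2 (hexadecimal)
0x18D2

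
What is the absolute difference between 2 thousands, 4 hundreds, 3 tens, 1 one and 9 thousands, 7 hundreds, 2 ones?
Convert 2 thousands, 4 hundreds, 3 tens, 1 one (place-value notation) → 2×1000 + 4×100 + 3×10 + 1 = 2431 (decimal)
Convert 9 thousands, 7 hundreds, 2 ones (place-value notation) → 9×1000 + 7×100 + 2 = 9702 (decimal)
Compute |2431 - 9702| = 7271
7271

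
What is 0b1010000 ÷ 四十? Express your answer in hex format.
Convert 0b1010000 (binary) → 64 + 16 = 80 (decimal)
Convert 四十 (Chinese numeral) → 4×10 = 40 (decimal)
Compute 80 ÷ 40 = 2
Convert 2 (decimal) → 0x2 (hexadecimal)
0x2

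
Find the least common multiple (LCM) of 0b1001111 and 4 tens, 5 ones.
Convert 0b1001111 (binary) → 64 + 8 + 4 + 2 + 1 = 79 (decimal)
Convert 4 tens, 5 ones (place-value notation) → 4×10 + 5 = 45 (decimal)
Compute lcm(79, 45) = 3555
3555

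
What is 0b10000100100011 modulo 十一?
Convert 0b10000100100011 (binary) → 8192 + 256 + 32 + 2 + 1 = 8483 (decimal)
Convert 十一 (Chinese numeral) → 1×10 + 1 = 11 (decimal)
Compute 8483 mod 11 = 2
2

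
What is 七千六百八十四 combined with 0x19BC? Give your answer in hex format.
Convert 七千六百八十四 (Chinese numeral) → 7×1000 + 6×100 + 8×10 + 4 = 7684 (decimal)
Convert 0x19BC (hexadecimal) → 1×4096 + 9×256 + 11×16 + 12 = 6588 (decimal)
Compute 7684 + 6588 = 14272
Convert 14272 (decimal) → 14272 = 3×4096 + 7×256 + 12×16 → 0x37C0 (hexadecimal)
0x37C0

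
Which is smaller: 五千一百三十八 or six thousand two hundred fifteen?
Convert 五千一百三十八 (Chinese numeral) → 5×1000 + 1×100 + 3×10 + 8 = 5138 (decimal)
Convert six thousand two hundred fifteen (English words) → 6×1000 + 2×100 + 15 = 6215 (decimal)
Compare 5138 vs 6215: smaller = 5138
5138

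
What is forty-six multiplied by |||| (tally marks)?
Convert forty-six (English words) → 46 (decimal)
Convert |||| (tally marks) → 4 (decimal)
Compute 46 × 4 = 184
184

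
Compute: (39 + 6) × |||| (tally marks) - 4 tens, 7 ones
Convert |||| (tally marks) → 4 (decimal)
Convert 4 tens, 7 ones (place-value notation) → 4×10 + 7 = 47 (decimal)
Expression in decimal: (39 + 6) × 4 - 47
Parentheses first: 39 + 6 = 45
Multiply: 45 × 4 = 180
Subtract: 180 - 47 = 133
133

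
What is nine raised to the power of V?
Convert nine (English words) → 9 (decimal)
Convert V (Roman numeral) → 5 (decimal)
Compute 9 ^ 5 = 59049
59049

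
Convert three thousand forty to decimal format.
Convert three thousand forty (English words) → 3×1000 + 40 = 3040 (decimal)
3040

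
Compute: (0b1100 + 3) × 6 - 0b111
Convert 0b1100 (binary) → 8 + 4 = 12 (decimal)
Convert 0b111 (binary) → 4 + 2 + 1 = 7 (decimal)
Expression in decimal: (12 + 3) × 6 - 7
Parentheses first: 12 + 3 = 15
Multiply: 15 × 6 = 90
Subtract: 90 - 7 = 83
83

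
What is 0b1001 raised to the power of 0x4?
Convert 0b1001 (binary) → 8 + 1 = 9 (decimal)
Convert 0x4 (hexadecimal) → 4 (decimal)
Compute 9 ^ 4 = 6561
6561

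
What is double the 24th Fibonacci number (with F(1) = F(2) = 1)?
The 24th Fibonacci number (with F(1) = F(2) = 1) = 46368
Compute 46368 × 2 = 92736
92736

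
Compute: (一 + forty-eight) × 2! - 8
Convert 一 (Chinese numeral) → 1 (decimal)
Convert forty-eight (English words) → 48 (decimal)
Convert 2! (factorial) → 2 (decimal)
Expression in decimal: (1 + 48) × 2 - 8
Parentheses first: 1 + 48 = 49
Multiply: 49 × 2 = 98
Subtract: 98 - 8 = 90
90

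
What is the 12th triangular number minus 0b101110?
The 12th triangular number = 12×13/2 = 78
Convert 0b101110 (binary) → 32 + 8 + 4 + 2 = 46 (decimal)
Compute 78 - 46 = 32
32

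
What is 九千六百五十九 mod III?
Convert 九千六百五十九 (Chinese numeral) → 9×1000 + 6×100 + 5×10 + 9 = 9659 (decimal)
Convert III (Roman numeral) → 1 + 1 + 1 = 3 (decimal)
Compute 9659 mod 3 = 2
2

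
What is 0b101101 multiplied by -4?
Convert 0b101101 (binary) → 32 + 8 + 4 + 1 = 45 (decimal)
Compute 45 × -4 = -180
-180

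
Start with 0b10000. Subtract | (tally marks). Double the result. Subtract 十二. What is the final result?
Convert 0b10000 (binary) → 16 (decimal)
Start: 16
Convert | (tally marks) → 1 (decimal)
16 - 1 = 15
15 × 2 = 30
Convert 十二 (Chinese numeral) → 1×10 + 2 = 12 (decimal)
30 - 12 = 18
18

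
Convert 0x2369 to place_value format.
Convert 0x2369 (hexadecimal) → 2×4096 + 3×256 + 6×16 + 9 = 9065 (decimal)
Convert 9065 (decimal) → 9065 = 9×1000 + 6×10 + 5 → 9 thousands, 6 tens, 5 ones (place-value notation)
9 thousands, 6 tens, 5 ones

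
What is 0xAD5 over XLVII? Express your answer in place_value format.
Convert 0xAD5 (hexadecimal) → 10×256 + 13×16 + 5 = 2773 (decimal)
Convert XLVII (Roman numeral) → 40 + 5 + 1 + 1 = 47 (decimal)
Compute 2773 ÷ 47 = 59
Convert 59 (decimal) → 59 = 5×10 + 9 → 5 tens, 9 ones (place-value notation)
5 tens, 9 ones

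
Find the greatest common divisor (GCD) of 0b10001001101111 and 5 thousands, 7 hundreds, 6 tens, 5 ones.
Convert 0b10001001101111 (binary) → 8192 + 512 + 64 + 32 + 8 + 4 + 2 + 1 = 8815 (decimal)
Convert 5 thousands, 7 hundreds, 6 tens, 5 ones (place-value notation) → 5×1000 + 7×100 + 6×10 + 5 = 5765 (decimal)
Compute gcd(8815, 5765) = 5
5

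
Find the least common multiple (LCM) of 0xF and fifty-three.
Convert 0xF (hexadecimal) → 15 (decimal)
Convert fifty-three (English words) → 53 (decimal)
Compute lcm(15, 53) = 795
795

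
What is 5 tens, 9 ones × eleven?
Convert 5 tens, 9 ones (place-value notation) → 5×10 + 9 = 59 (decimal)
Convert eleven (English words) → 11 (decimal)
Compute 59 × 11 = 649
649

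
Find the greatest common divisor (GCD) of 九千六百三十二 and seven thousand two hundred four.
Convert 九千六百三十二 (Chinese numeral) → 9×1000 + 6×100 + 3×10 + 2 = 9632 (decimal)
Convert seven thousand two hundred four (English words) → 7×1000 + 2×100 + 4 = 7204 (decimal)
Compute gcd(9632, 7204) = 4
4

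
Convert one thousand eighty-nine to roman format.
Convert one thousand eighty-nine (English words) → 1×1000 + 89 = 1089 (decimal)
Convert 1089 (decimal) → 1089 = 1000 + 50 + 10 + 10 + 10 + 9 → MLXXXIX (Roman numeral)
MLXXXIX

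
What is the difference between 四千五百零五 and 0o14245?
Convert 四千五百零五 (Chinese numeral) → 4×1000 + 5×100 + 5 = 4505 (decimal)
Convert 0o14245 (octal) → 1×4096 + 4×512 + 2×64 + 4×8 + 5 = 6309 (decimal)
Difference: |4505 - 6309| = 1804
1804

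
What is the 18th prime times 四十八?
Convert the 18th prime (prime index) → 61 (decimal)
Convert 四十八 (Chinese numeral) → 4×10 + 8 = 48 (decimal)
Compute 61 × 48 = 2928
2928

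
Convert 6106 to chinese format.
Convert 6106 (decimal) → 6106 = 6×1000 + 1×100 + 6 → 六千一百零六 (Chinese numeral)
六千一百零六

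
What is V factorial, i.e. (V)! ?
Convert V (Roman numeral) → 5 (decimal)
Compute 5! = 120
120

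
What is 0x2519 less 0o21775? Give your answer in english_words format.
Convert 0x2519 (hexadecimal) → 2×4096 + 5×256 + 1×16 + 9 = 9497 (decimal)
Convert 0o21775 (octal) → 2×4096 + 1×512 + 7×64 + 7×8 + 5 = 9213 (decimal)
Compute 9497 - 9213 = 284
Convert 284 (decimal) → 284 = 2×100 + 84 → two hundred eighty-four (English words)
two hundred eighty-four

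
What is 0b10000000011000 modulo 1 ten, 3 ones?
Convert 0b10000000011000 (binary) → 8192 + 16 + 8 = 8216 (decimal)
Convert 1 ten, 3 ones (place-value notation) → 1×10 + 3 = 13 (decimal)
Compute 8216 mod 13 = 0
0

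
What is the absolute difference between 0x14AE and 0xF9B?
Convert 0x14AE (hexadecimal) → 1×4096 + 4×256 + 10×16 + 14 = 5294 (decimal)
Convert 0xF9B (hexadecimal) → 15×256 + 9×16 + 11 = 3995 (decimal)
Compute |5294 - 3995| = 1299
1299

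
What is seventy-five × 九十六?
Convert seventy-five (English words) → 75 (decimal)
Convert 九十六 (Chinese numeral) → 9×10 + 6 = 96 (decimal)
Compute 75 × 96 = 7200
7200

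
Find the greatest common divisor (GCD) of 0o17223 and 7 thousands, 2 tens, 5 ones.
Convert 0o17223 (octal) → 1×4096 + 7×512 + 2×64 + 2×8 + 3 = 7827 (decimal)
Convert 7 thousands, 2 tens, 5 ones (place-value notation) → 7×1000 + 2×10 + 5 = 7025 (decimal)
Compute gcd(7827, 7025) = 1
1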